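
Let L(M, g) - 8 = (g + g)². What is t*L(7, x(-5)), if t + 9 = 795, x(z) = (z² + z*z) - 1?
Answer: 7555032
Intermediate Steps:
x(z) = -1 + 2*z² (x(z) = (z² + z²) - 1 = 2*z² - 1 = -1 + 2*z²)
L(M, g) = 8 + 4*g² (L(M, g) = 8 + (g + g)² = 8 + (2*g)² = 8 + 4*g²)
t = 786 (t = -9 + 795 = 786)
t*L(7, x(-5)) = 786*(8 + 4*(-1 + 2*(-5)²)²) = 786*(8 + 4*(-1 + 2*25)²) = 786*(8 + 4*(-1 + 50)²) = 786*(8 + 4*49²) = 786*(8 + 4*2401) = 786*(8 + 9604) = 786*9612 = 7555032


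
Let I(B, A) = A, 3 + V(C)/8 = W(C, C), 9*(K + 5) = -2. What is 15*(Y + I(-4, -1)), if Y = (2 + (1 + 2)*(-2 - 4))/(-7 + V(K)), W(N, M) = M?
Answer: -1533/131 ≈ -11.702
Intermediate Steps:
K = -47/9 (K = -5 + (1/9)*(-2) = -5 - 2/9 = -47/9 ≈ -5.2222)
V(C) = -24 + 8*C
Y = 144/655 (Y = (2 + (1 + 2)*(-2 - 4))/(-7 + (-24 + 8*(-47/9))) = (2 + 3*(-6))/(-7 + (-24 - 376/9)) = (2 - 18)/(-7 - 592/9) = -16/(-655/9) = -16*(-9/655) = 144/655 ≈ 0.21985)
15*(Y + I(-4, -1)) = 15*(144/655 - 1) = 15*(-511/655) = -1533/131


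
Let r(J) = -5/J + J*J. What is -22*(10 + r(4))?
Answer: -1089/2 ≈ -544.50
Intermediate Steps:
r(J) = J² - 5/J (r(J) = -5/J + J² = J² - 5/J)
-22*(10 + r(4)) = -22*(10 + (-5 + 4³)/4) = -22*(10 + (-5 + 64)/4) = -22*(10 + (¼)*59) = -22*(10 + 59/4) = -22*99/4 = -1089/2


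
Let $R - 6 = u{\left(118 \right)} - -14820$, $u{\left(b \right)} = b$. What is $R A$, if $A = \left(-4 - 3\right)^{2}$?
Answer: $732256$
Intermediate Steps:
$R = 14944$ ($R = 6 + \left(118 - -14820\right) = 6 + \left(118 + 14820\right) = 6 + 14938 = 14944$)
$A = 49$ ($A = \left(-7\right)^{2} = 49$)
$R A = 14944 \cdot 49 = 732256$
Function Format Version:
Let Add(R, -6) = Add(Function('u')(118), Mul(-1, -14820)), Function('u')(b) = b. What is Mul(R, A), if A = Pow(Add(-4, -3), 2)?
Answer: 732256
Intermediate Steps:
R = 14944 (R = Add(6, Add(118, Mul(-1, -14820))) = Add(6, Add(118, 14820)) = Add(6, 14938) = 14944)
A = 49 (A = Pow(-7, 2) = 49)
Mul(R, A) = Mul(14944, 49) = 732256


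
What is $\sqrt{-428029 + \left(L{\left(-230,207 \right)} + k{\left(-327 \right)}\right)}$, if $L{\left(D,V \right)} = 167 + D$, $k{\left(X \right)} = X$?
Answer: $i \sqrt{428419} \approx 654.54 i$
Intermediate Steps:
$\sqrt{-428029 + \left(L{\left(-230,207 \right)} + k{\left(-327 \right)}\right)} = \sqrt{-428029 + \left(\left(167 - 230\right) - 327\right)} = \sqrt{-428029 - 390} = \sqrt{-428419} = i \sqrt{428419}$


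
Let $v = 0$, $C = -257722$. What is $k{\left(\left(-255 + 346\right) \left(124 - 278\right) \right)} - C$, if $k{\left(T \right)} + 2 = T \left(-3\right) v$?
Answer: $257720$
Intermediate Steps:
$k{\left(T \right)} = -2$ ($k{\left(T \right)} = -2 + T \left(-3\right) 0 = -2 + - 3 T 0 = -2 + 0 = -2$)
$k{\left(\left(-255 + 346\right) \left(124 - 278\right) \right)} - C = -2 - -257722 = -2 + 257722 = 257720$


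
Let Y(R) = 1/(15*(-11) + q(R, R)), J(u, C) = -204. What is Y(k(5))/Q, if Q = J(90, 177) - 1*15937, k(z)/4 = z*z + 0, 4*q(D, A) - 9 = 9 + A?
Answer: 2/4374211 ≈ 4.5723e-7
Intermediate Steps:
q(D, A) = 9/2 + A/4 (q(D, A) = 9/4 + (9 + A)/4 = 9/4 + (9/4 + A/4) = 9/2 + A/4)
k(z) = 4*z**2 (k(z) = 4*(z*z + 0) = 4*(z**2 + 0) = 4*z**2)
Q = -16141 (Q = -204 - 1*15937 = -204 - 15937 = -16141)
Y(R) = 1/(-321/2 + R/4) (Y(R) = 1/(15*(-11) + (9/2 + R/4)) = 1/(-165 + (9/2 + R/4)) = 1/(-321/2 + R/4))
Y(k(5))/Q = (4/(-642 + 4*5**2))/(-16141) = (4/(-642 + 4*25))*(-1/16141) = (4/(-642 + 100))*(-1/16141) = (4/(-542))*(-1/16141) = (4*(-1/542))*(-1/16141) = -2/271*(-1/16141) = 2/4374211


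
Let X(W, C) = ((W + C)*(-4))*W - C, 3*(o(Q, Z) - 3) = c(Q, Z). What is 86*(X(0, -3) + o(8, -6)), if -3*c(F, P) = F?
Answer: 3956/9 ≈ 439.56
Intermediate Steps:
c(F, P) = -F/3
o(Q, Z) = 3 - Q/9 (o(Q, Z) = 3 + (-Q/3)/3 = 3 - Q/9)
X(W, C) = -C + W*(-4*C - 4*W) (X(W, C) = ((C + W)*(-4))*W - C = (-4*C - 4*W)*W - C = W*(-4*C - 4*W) - C = -C + W*(-4*C - 4*W))
86*(X(0, -3) + o(8, -6)) = 86*((-1*(-3) - 4*0**2 - 4*(-3)*0) + (3 - 1/9*8)) = 86*((3 - 4*0 + 0) + (3 - 8/9)) = 86*((3 + 0 + 0) + 19/9) = 86*(3 + 19/9) = 86*(46/9) = 3956/9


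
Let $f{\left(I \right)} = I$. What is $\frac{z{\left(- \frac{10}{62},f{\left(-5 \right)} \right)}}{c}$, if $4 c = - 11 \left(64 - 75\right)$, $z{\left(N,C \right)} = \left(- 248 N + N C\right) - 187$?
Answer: $- \frac{1648}{341} \approx -4.8328$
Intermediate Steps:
$z{\left(N,C \right)} = -187 - 248 N + C N$ ($z{\left(N,C \right)} = \left(- 248 N + C N\right) - 187 = -187 - 248 N + C N$)
$c = \frac{121}{4}$ ($c = \frac{\left(-11\right) \left(64 - 75\right)}{4} = \frac{\left(-11\right) \left(-11\right)}{4} = \frac{1}{4} \cdot 121 = \frac{121}{4} \approx 30.25$)
$\frac{z{\left(- \frac{10}{62},f{\left(-5 \right)} \right)}}{c} = \frac{-187 - 248 \left(- \frac{10}{62}\right) - 5 \left(- \frac{10}{62}\right)}{\frac{121}{4}} = \left(-187 - 248 \left(\left(-10\right) \frac{1}{62}\right) - 5 \left(\left(-10\right) \frac{1}{62}\right)\right) \frac{4}{121} = \left(-187 - -40 - - \frac{25}{31}\right) \frac{4}{121} = \left(-187 + 40 + \frac{25}{31}\right) \frac{4}{121} = \left(- \frac{4532}{31}\right) \frac{4}{121} = - \frac{1648}{341}$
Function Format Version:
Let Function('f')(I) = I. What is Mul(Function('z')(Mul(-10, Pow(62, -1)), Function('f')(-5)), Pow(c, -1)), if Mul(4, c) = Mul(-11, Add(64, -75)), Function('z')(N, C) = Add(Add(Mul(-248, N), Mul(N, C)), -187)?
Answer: Rational(-1648, 341) ≈ -4.8328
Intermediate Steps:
Function('z')(N, C) = Add(-187, Mul(-248, N), Mul(C, N)) (Function('z')(N, C) = Add(Add(Mul(-248, N), Mul(C, N)), -187) = Add(-187, Mul(-248, N), Mul(C, N)))
c = Rational(121, 4) (c = Mul(Rational(1, 4), Mul(-11, Add(64, -75))) = Mul(Rational(1, 4), Mul(-11, -11)) = Mul(Rational(1, 4), 121) = Rational(121, 4) ≈ 30.250)
Mul(Function('z')(Mul(-10, Pow(62, -1)), Function('f')(-5)), Pow(c, -1)) = Mul(Add(-187, Mul(-248, Mul(-10, Pow(62, -1))), Mul(-5, Mul(-10, Pow(62, -1)))), Pow(Rational(121, 4), -1)) = Mul(Add(-187, Mul(-248, Mul(-10, Rational(1, 62))), Mul(-5, Mul(-10, Rational(1, 62)))), Rational(4, 121)) = Mul(Add(-187, Mul(-248, Rational(-5, 31)), Mul(-5, Rational(-5, 31))), Rational(4, 121)) = Mul(Add(-187, 40, Rational(25, 31)), Rational(4, 121)) = Mul(Rational(-4532, 31), Rational(4, 121)) = Rational(-1648, 341)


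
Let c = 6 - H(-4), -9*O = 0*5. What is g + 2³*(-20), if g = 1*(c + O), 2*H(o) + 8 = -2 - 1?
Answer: -297/2 ≈ -148.50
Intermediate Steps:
H(o) = -11/2 (H(o) = -4 + (-2 - 1)/2 = -4 + (½)*(-3) = -4 - 3/2 = -11/2)
O = 0 (O = -0*5 = -⅑*0 = 0)
c = 23/2 (c = 6 - 1*(-11/2) = 6 + 11/2 = 23/2 ≈ 11.500)
g = 23/2 (g = 1*(23/2 + 0) = 1*(23/2) = 23/2 ≈ 11.500)
g + 2³*(-20) = 23/2 + 2³*(-20) = 23/2 + 8*(-20) = 23/2 - 160 = -297/2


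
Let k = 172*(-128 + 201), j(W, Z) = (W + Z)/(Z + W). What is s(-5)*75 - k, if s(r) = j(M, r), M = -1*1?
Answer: -12481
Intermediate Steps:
M = -1
j(W, Z) = 1 (j(W, Z) = (W + Z)/(W + Z) = 1)
s(r) = 1
k = 12556 (k = 172*73 = 12556)
s(-5)*75 - k = 1*75 - 1*12556 = 75 - 12556 = -12481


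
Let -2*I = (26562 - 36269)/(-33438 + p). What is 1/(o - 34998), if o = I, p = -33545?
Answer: -133966/4688551775 ≈ -2.8573e-5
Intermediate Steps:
I = -9707/133966 (I = -(26562 - 36269)/(2*(-33438 - 33545)) = -(-9707)/(2*(-66983)) = -(-9707)*(-1)/(2*66983) = -1/2*9707/66983 = -9707/133966 ≈ -0.072459)
o = -9707/133966 ≈ -0.072459
1/(o - 34998) = 1/(-9707/133966 - 34998) = 1/(-4688551775/133966) = -133966/4688551775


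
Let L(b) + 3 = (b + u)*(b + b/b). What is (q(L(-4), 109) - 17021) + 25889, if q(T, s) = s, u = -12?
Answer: 8977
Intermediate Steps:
L(b) = -3 + (1 + b)*(-12 + b) (L(b) = -3 + (b - 12)*(b + b/b) = -3 + (-12 + b)*(b + 1) = -3 + (-12 + b)*(1 + b) = -3 + (1 + b)*(-12 + b))
(q(L(-4), 109) - 17021) + 25889 = (109 - 17021) + 25889 = -16912 + 25889 = 8977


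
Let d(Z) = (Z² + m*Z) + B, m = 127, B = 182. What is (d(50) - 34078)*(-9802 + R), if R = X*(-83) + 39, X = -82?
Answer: 74061022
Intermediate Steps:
d(Z) = 182 + Z² + 127*Z (d(Z) = (Z² + 127*Z) + 182 = 182 + Z² + 127*Z)
R = 6845 (R = -82*(-83) + 39 = 6806 + 39 = 6845)
(d(50) - 34078)*(-9802 + R) = ((182 + 50² + 127*50) - 34078)*(-9802 + 6845) = ((182 + 2500 + 6350) - 34078)*(-2957) = (9032 - 34078)*(-2957) = -25046*(-2957) = 74061022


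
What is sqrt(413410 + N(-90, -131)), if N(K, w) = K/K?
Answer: sqrt(413411) ≈ 642.97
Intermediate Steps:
N(K, w) = 1
sqrt(413410 + N(-90, -131)) = sqrt(413410 + 1) = sqrt(413411)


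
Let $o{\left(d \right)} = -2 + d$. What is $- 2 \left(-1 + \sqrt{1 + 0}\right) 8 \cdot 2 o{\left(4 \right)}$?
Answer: $0$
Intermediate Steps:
$- 2 \left(-1 + \sqrt{1 + 0}\right) 8 \cdot 2 o{\left(4 \right)} = - 2 \left(-1 + \sqrt{1 + 0}\right) 8 \cdot 2 \left(-2 + 4\right) = - 2 \left(-1 + \sqrt{1}\right) 16 \cdot 2 = - 2 \left(-1 + 1\right) 16 \cdot 2 = \left(-2\right) 0 \cdot 16 \cdot 2 = 0 \cdot 16 \cdot 2 = 0 \cdot 2 = 0$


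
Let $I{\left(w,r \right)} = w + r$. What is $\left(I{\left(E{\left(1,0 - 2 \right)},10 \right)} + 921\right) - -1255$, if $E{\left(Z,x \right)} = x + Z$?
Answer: $2185$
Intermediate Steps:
$E{\left(Z,x \right)} = Z + x$
$I{\left(w,r \right)} = r + w$
$\left(I{\left(E{\left(1,0 - 2 \right)},10 \right)} + 921\right) - -1255 = \left(\left(10 + \left(1 + \left(0 - 2\right)\right)\right) + 921\right) - -1255 = \left(\left(10 + \left(1 + \left(0 - 2\right)\right)\right) + 921\right) + 1255 = \left(\left(10 + \left(1 - 2\right)\right) + 921\right) + 1255 = \left(\left(10 - 1\right) + 921\right) + 1255 = \left(9 + 921\right) + 1255 = 930 + 1255 = 2185$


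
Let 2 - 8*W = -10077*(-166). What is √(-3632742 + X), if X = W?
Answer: I*√15367358/2 ≈ 1960.1*I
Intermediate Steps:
W = -418195/2 (W = ¼ - (-10077)*(-166)/8 = ¼ - ⅛*1672782 = ¼ - 836391/4 = -418195/2 ≈ -2.0910e+5)
X = -418195/2 ≈ -2.0910e+5
√(-3632742 + X) = √(-3632742 - 418195/2) = √(-7683679/2) = I*√15367358/2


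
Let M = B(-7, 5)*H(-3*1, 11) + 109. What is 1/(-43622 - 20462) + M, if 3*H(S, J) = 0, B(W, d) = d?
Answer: 6985155/64084 ≈ 109.00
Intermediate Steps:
H(S, J) = 0 (H(S, J) = (1/3)*0 = 0)
M = 109 (M = 5*0 + 109 = 0 + 109 = 109)
1/(-43622 - 20462) + M = 1/(-43622 - 20462) + 109 = 1/(-64084) + 109 = -1/64084 + 109 = 6985155/64084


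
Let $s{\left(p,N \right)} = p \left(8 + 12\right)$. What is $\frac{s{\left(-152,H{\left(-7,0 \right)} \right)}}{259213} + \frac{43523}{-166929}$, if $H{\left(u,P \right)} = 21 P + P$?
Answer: $- \frac{11789191559}{43270166877} \approx -0.27246$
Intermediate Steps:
$H{\left(u,P \right)} = 22 P$
$s{\left(p,N \right)} = 20 p$ ($s{\left(p,N \right)} = p 20 = 20 p$)
$\frac{s{\left(-152,H{\left(-7,0 \right)} \right)}}{259213} + \frac{43523}{-166929} = \frac{20 \left(-152\right)}{259213} + \frac{43523}{-166929} = \left(-3040\right) \frac{1}{259213} + 43523 \left(- \frac{1}{166929}\right) = - \frac{3040}{259213} - \frac{43523}{166929} = - \frac{11789191559}{43270166877}$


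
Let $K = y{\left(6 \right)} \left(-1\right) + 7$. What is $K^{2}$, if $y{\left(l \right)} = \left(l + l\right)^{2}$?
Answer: $18769$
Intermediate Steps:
$y{\left(l \right)} = 4 l^{2}$ ($y{\left(l \right)} = \left(2 l\right)^{2} = 4 l^{2}$)
$K = -137$ ($K = 4 \cdot 6^{2} \left(-1\right) + 7 = 4 \cdot 36 \left(-1\right) + 7 = 144 \left(-1\right) + 7 = -144 + 7 = -137$)
$K^{2} = \left(-137\right)^{2} = 18769$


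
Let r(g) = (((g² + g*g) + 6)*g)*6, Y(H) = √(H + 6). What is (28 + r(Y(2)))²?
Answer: 140176 + 14784*√2 ≈ 1.6108e+5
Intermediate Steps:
Y(H) = √(6 + H)
r(g) = 6*g*(6 + 2*g²) (r(g) = (((g² + g²) + 6)*g)*6 = ((2*g² + 6)*g)*6 = ((6 + 2*g²)*g)*6 = (g*(6 + 2*g²))*6 = 6*g*(6 + 2*g²))
(28 + r(Y(2)))² = (28 + 12*√(6 + 2)*(3 + (√(6 + 2))²))² = (28 + 12*√8*(3 + (√8)²))² = (28 + 12*(2*√2)*(3 + (2*√2)²))² = (28 + 12*(2*√2)*(3 + 8))² = (28 + 12*(2*√2)*11)² = (28 + 264*√2)²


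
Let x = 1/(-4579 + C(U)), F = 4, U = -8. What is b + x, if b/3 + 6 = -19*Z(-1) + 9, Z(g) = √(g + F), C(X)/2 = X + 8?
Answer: 41210/4579 - 57*√3 ≈ -89.727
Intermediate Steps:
C(X) = 16 + 2*X (C(X) = 2*(X + 8) = 2*(8 + X) = 16 + 2*X)
Z(g) = √(4 + g) (Z(g) = √(g + 4) = √(4 + g))
x = -1/4579 (x = 1/(-4579 + (16 + 2*(-8))) = 1/(-4579 + (16 - 16)) = 1/(-4579 + 0) = 1/(-4579) = -1/4579 ≈ -0.00021839)
b = 9 - 57*√3 (b = -18 + 3*(-19*√(4 - 1) + 9) = -18 + 3*(-19*√3 + 9) = -18 + 3*(9 - 19*√3) = -18 + (27 - 57*√3) = 9 - 57*√3 ≈ -89.727)
b + x = (9 - 57*√3) - 1/4579 = 41210/4579 - 57*√3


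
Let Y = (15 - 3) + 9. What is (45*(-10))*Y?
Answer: -9450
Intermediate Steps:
Y = 21 (Y = 12 + 9 = 21)
(45*(-10))*Y = (45*(-10))*21 = -450*21 = -9450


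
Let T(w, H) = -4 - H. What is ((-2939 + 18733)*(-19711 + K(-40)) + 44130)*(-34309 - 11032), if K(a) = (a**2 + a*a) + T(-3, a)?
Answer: 11796006148820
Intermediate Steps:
K(a) = -4 - a + 2*a**2 (K(a) = (a**2 + a*a) + (-4 - a) = (a**2 + a**2) + (-4 - a) = 2*a**2 + (-4 - a) = -4 - a + 2*a**2)
((-2939 + 18733)*(-19711 + K(-40)) + 44130)*(-34309 - 11032) = ((-2939 + 18733)*(-19711 + (-4 - 1*(-40) + 2*(-40)**2)) + 44130)*(-34309 - 11032) = (15794*(-19711 + (-4 + 40 + 2*1600)) + 44130)*(-45341) = (15794*(-19711 + (-4 + 40 + 3200)) + 44130)*(-45341) = (15794*(-19711 + 3236) + 44130)*(-45341) = (15794*(-16475) + 44130)*(-45341) = (-260206150 + 44130)*(-45341) = -260162020*(-45341) = 11796006148820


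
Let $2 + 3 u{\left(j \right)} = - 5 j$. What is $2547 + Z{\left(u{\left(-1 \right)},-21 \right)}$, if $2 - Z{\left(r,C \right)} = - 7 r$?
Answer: $2556$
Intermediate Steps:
$u{\left(j \right)} = - \frac{2}{3} - \frac{5 j}{3}$ ($u{\left(j \right)} = - \frac{2}{3} + \frac{\left(-5\right) j}{3} = - \frac{2}{3} - \frac{5 j}{3}$)
$Z{\left(r,C \right)} = 2 + 7 r$ ($Z{\left(r,C \right)} = 2 - - 7 r = 2 + 7 r$)
$2547 + Z{\left(u{\left(-1 \right)},-21 \right)} = 2547 + \left(2 + 7 \left(- \frac{2}{3} - - \frac{5}{3}\right)\right) = 2547 + \left(2 + 7 \left(- \frac{2}{3} + \frac{5}{3}\right)\right) = 2547 + \left(2 + 7 \cdot 1\right) = 2547 + \left(2 + 7\right) = 2547 + 9 = 2556$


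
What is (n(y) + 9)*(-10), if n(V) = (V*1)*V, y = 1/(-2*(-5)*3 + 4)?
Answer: -52025/578 ≈ -90.009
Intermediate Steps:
y = 1/34 (y = 1/(10*3 + 4) = 1/(30 + 4) = 1/34 ≈ 0.029412)
n(V) = V**2 (n(V) = V*V = V**2)
(n(y) + 9)*(-10) = ((1/34)**2 + 9)*(-10) = (1/1156 + 9)*(-10) = (10405/1156)*(-10) = -52025/578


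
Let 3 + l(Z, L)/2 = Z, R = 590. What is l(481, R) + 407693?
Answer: 408649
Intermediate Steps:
l(Z, L) = -6 + 2*Z
l(481, R) + 407693 = (-6 + 2*481) + 407693 = (-6 + 962) + 407693 = 956 + 407693 = 408649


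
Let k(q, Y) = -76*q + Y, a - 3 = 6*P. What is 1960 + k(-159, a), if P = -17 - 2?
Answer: 13933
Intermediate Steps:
P = -19
a = -111 (a = 3 + 6*(-19) = 3 - 114 = -111)
k(q, Y) = Y - 76*q
1960 + k(-159, a) = 1960 + (-111 - 76*(-159)) = 1960 + (-111 + 12084) = 1960 + 11973 = 13933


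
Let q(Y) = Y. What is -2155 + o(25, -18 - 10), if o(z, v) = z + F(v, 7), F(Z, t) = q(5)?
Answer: -2125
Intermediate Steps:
F(Z, t) = 5
o(z, v) = 5 + z (o(z, v) = z + 5 = 5 + z)
-2155 + o(25, -18 - 10) = -2155 + (5 + 25) = -2155 + 30 = -2125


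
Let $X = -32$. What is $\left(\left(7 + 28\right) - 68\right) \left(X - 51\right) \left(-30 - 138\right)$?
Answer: $-460152$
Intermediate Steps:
$\left(\left(7 + 28\right) - 68\right) \left(X - 51\right) \left(-30 - 138\right) = \left(\left(7 + 28\right) - 68\right) \left(-32 - 51\right) \left(-30 - 138\right) = \left(35 - 68\right) \left(-83\right) \left(-168\right) = \left(-33\right) \left(-83\right) \left(-168\right) = 2739 \left(-168\right) = -460152$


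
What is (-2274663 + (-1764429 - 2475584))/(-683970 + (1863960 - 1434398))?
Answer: 232667/9086 ≈ 25.607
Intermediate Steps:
(-2274663 + (-1764429 - 2475584))/(-683970 + (1863960 - 1434398)) = (-2274663 - 4240013)/(-683970 + 429562) = -6514676/(-254408) = -6514676*(-1/254408) = 232667/9086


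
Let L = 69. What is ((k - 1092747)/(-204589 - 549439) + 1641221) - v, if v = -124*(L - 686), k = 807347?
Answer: 294959424841/188507 ≈ 1.5647e+6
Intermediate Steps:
v = 76508 (v = -124*(69 - 686) = -124*(-617) = 76508)
((k - 1092747)/(-204589 - 549439) + 1641221) - v = ((807347 - 1092747)/(-204589 - 549439) + 1641221) - 1*76508 = (-285400/(-754028) + 1641221) - 76508 = (-285400*(-1/754028) + 1641221) - 76508 = (71350/188507 + 1641221) - 76508 = 309381718397/188507 - 76508 = 294959424841/188507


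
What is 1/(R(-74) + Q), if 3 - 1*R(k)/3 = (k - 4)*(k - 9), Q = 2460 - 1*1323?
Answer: -1/18276 ≈ -5.4717e-5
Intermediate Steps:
Q = 1137 (Q = 2460 - 1323 = 1137)
R(k) = 9 - 3*(-9 + k)*(-4 + k) (R(k) = 9 - 3*(k - 4)*(k - 9) = 9 - 3*(-4 + k)*(-9 + k) = 9 - 3*(-9 + k)*(-4 + k))
1/(R(-74) + Q) = 1/((-99 - 3*(-74)² + 39*(-74)) + 1137) = 1/((-99 - 3*5476 - 2886) + 1137) = 1/((-99 - 16428 - 2886) + 1137) = 1/(-19413 + 1137) = 1/(-18276) = -1/18276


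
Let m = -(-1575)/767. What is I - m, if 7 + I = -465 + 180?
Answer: -225539/767 ≈ -294.05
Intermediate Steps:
I = -292 (I = -7 + (-465 + 180) = -7 - 285 = -292)
m = 1575/767 (m = -(-1575)/767 = -5*(-315/767) = 1575/767 ≈ 2.0535)
I - m = -292 - 1*1575/767 = -292 - 1575/767 = -225539/767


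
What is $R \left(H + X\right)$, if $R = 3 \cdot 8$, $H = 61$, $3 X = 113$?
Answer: $2368$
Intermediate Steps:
$X = \frac{113}{3}$ ($X = \frac{1}{3} \cdot 113 = \frac{113}{3} \approx 37.667$)
$R = 24$
$R \left(H + X\right) = 24 \left(61 + \frac{113}{3}\right) = 24 \cdot \frac{296}{3} = 2368$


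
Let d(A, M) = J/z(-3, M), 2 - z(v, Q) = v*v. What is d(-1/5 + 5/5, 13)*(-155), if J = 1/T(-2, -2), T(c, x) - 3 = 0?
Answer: 155/21 ≈ 7.3810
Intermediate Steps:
T(c, x) = 3 (T(c, x) = 3 + 0 = 3)
z(v, Q) = 2 - v² (z(v, Q) = 2 - v*v = 2 - v²)
J = ⅓ (J = 1/3 = ⅓ ≈ 0.33333)
d(A, M) = -1/21 (d(A, M) = 1/(3*(2 - 1*(-3)²)) = 1/(3*(2 - 1*9)) = 1/(3*(2 - 9)) = (⅓)/(-7) = (⅓)*(-⅐) = -1/21)
d(-1/5 + 5/5, 13)*(-155) = -1/21*(-155) = 155/21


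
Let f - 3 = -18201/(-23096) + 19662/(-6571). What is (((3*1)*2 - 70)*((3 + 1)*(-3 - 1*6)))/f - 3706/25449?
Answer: 174473475762134/60267556833 ≈ 2895.0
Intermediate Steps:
f = 120776667/151763816 (f = 3 + (-18201/(-23096) + 19662/(-6571)) = 3 + (-18201*(-1/23096) + 19662*(-1/6571)) = 3 + (18201/23096 - 19662/6571) = 3 - 334514781/151763816 = 120776667/151763816 ≈ 0.79582)
(((3*1)*2 - 70)*((3 + 1)*(-3 - 1*6)))/f - 3706/25449 = (((3*1)*2 - 70)*((3 + 1)*(-3 - 1*6)))/(120776667/151763816) - 3706/25449 = ((3*2 - 70)*(4*(-3 - 6)))*(151763816/120776667) - 3706*1/25449 = ((6 - 70)*(4*(-9)))*(151763816/120776667) - 218/1497 = -64*(-36)*(151763816/120776667) - 218/1497 = 2304*(151763816/120776667) - 218/1497 = 116554610688/40258889 - 218/1497 = 174473475762134/60267556833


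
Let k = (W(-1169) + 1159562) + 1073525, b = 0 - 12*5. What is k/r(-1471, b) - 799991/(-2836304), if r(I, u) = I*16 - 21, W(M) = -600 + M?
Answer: -6309850780685/66814813328 ≈ -94.438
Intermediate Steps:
b = -60 (b = 0 - 60 = -60)
r(I, u) = -21 + 16*I (r(I, u) = 16*I - 21 = -21 + 16*I)
k = 2231318 (k = ((-600 - 1169) + 1159562) + 1073525 = (-1769 + 1159562) + 1073525 = 1157793 + 1073525 = 2231318)
k/r(-1471, b) - 799991/(-2836304) = 2231318/(-21 + 16*(-1471)) - 799991/(-2836304) = 2231318/(-21 - 23536) - 799991*(-1/2836304) = 2231318/(-23557) + 799991/2836304 = 2231318*(-1/23557) + 799991/2836304 = -2231318/23557 + 799991/2836304 = -6309850780685/66814813328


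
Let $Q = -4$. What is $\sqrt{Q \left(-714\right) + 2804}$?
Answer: $2 \sqrt{1415} \approx 75.233$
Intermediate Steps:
$\sqrt{Q \left(-714\right) + 2804} = \sqrt{\left(-4\right) \left(-714\right) + 2804} = \sqrt{2856 + 2804} = \sqrt{5660} = 2 \sqrt{1415}$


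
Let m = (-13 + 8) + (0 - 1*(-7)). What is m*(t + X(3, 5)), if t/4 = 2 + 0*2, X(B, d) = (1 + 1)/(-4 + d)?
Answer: 20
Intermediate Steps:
X(B, d) = 2/(-4 + d)
t = 8 (t = 4*(2 + 0*2) = 4*(2 + 0) = 4*2 = 8)
m = 2 (m = -5 + (0 + 7) = -5 + 7 = 2)
m*(t + X(3, 5)) = 2*(8 + 2/(-4 + 5)) = 2*(8 + 2/1) = 2*(8 + 2*1) = 2*(8 + 2) = 2*10 = 20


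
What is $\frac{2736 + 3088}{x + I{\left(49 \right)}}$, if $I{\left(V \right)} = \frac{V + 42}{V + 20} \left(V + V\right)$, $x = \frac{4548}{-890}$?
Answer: $\frac{44706480}{952901} \approx 46.916$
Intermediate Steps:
$x = - \frac{2274}{445}$ ($x = 4548 \left(- \frac{1}{890}\right) = - \frac{2274}{445} \approx -5.1101$)
$I{\left(V \right)} = \frac{2 V \left(42 + V\right)}{20 + V}$ ($I{\left(V \right)} = \frac{42 + V}{20 + V} 2 V = \frac{2 V \left(42 + V\right)}{20 + V}$)
$\frac{2736 + 3088}{x + I{\left(49 \right)}} = \frac{2736 + 3088}{- \frac{2274}{445} + 2 \cdot 49 \frac{1}{20 + 49} \left(42 + 49\right)} = \frac{5824}{- \frac{2274}{445} + 2 \cdot 49 \cdot \frac{1}{69} \cdot 91} = \frac{5824}{- \frac{2274}{445} + \frac{8918}{69}} = \frac{5824}{\frac{3811604}{30705}} = 5824 \cdot \frac{30705}{3811604} = \frac{44706480}{952901}$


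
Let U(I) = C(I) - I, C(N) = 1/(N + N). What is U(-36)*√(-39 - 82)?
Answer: 28501*I/72 ≈ 395.85*I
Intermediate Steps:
C(N) = 1/(2*N)
U(I) = 1/(2*I) - I
U(-36)*√(-39 - 82) = ((½)/(-36) - 1*(-36))*√(-39 - 82) = ((½)*(-1/36) + 36)*√(-121) = (-1/72 + 36)*(11*I) = 2591*(11*I)/72 = 28501*I/72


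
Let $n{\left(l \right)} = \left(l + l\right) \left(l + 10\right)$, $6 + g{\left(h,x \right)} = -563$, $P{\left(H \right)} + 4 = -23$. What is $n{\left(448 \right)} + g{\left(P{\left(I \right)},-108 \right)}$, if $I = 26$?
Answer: $409799$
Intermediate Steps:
$P{\left(H \right)} = -27$ ($P{\left(H \right)} = -4 - 23 = -27$)
$g{\left(h,x \right)} = -569$ ($g{\left(h,x \right)} = -6 - 563 = -569$)
$n{\left(l \right)} = 2 l \left(10 + l\right)$
$n{\left(448 \right)} + g{\left(P{\left(I \right)},-108 \right)} = 2 \cdot 448 \left(10 + 448\right) - 569 = 2 \cdot 448 \cdot 458 - 569 = 410368 - 569 = 409799$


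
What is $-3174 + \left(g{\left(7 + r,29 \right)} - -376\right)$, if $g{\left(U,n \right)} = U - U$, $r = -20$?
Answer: $-2798$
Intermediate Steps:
$g{\left(U,n \right)} = 0$
$-3174 + \left(g{\left(7 + r,29 \right)} - -376\right) = -3174 + \left(0 - -376\right) = -3174 + \left(0 + 376\right) = -3174 + 376 = -2798$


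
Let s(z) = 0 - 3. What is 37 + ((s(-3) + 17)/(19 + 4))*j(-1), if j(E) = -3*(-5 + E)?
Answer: 1103/23 ≈ 47.957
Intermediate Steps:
s(z) = -3
j(E) = 15 - 3*E
37 + ((s(-3) + 17)/(19 + 4))*j(-1) = 37 + ((-3 + 17)/(19 + 4))*(15 - 3*(-1)) = 37 + (14/23)*(15 + 3) = 37 + (14*(1/23))*18 = 37 + (14/23)*18 = 37 + 252/23 = 1103/23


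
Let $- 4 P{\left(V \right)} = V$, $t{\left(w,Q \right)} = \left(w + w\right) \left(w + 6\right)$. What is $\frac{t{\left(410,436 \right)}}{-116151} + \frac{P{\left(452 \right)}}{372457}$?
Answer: $- \frac{127065656903}{43261253007} \approx -2.9372$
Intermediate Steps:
$t{\left(w,Q \right)} = 2 w \left(6 + w\right)$
$P{\left(V \right)} = - \frac{V}{4}$
$\frac{t{\left(410,436 \right)}}{-116151} + \frac{P{\left(452 \right)}}{372457} = \frac{2 \cdot 410 \left(6 + 410\right)}{-116151} + \frac{\left(- \frac{1}{4}\right) 452}{372457} = 2 \cdot 410 \cdot 416 \left(- \frac{1}{116151}\right) - \frac{113}{372457} = 341120 \left(- \frac{1}{116151}\right) - \frac{113}{372457} = - \frac{341120}{116151} - \frac{113}{372457} = - \frac{127065656903}{43261253007}$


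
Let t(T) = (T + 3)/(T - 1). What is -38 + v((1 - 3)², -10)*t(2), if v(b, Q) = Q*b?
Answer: -238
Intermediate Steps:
t(T) = (3 + T)/(-1 + T)
-38 + v((1 - 3)², -10)*t(2) = -38 + (-10*(1 - 3)²)*((3 + 2)/(-1 + 2)) = -38 + (-10*(-2)²)*(5/1) = -38 + (-10*4)*(1*5) = -38 - 40*5 = -38 - 200 = -238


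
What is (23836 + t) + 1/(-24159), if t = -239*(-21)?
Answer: 697107944/24159 ≈ 28855.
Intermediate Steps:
t = 5019
(23836 + t) + 1/(-24159) = (23836 + 5019) + 1/(-24159) = 28855 - 1/24159 = 697107944/24159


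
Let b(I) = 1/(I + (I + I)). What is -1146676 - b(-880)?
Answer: -3027224639/2640 ≈ -1.1467e+6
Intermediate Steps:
b(I) = 1/(3*I) (b(I) = 1/(I + 2*I) = 1/(3*I))
-1146676 - b(-880) = -1146676 - 1/(3*(-880)) = -1146676 - (-1)/(3*880) = -1146676 - 1*(-1/2640) = -1146676 + 1/2640 = -3027224639/2640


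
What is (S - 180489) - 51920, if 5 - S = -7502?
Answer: -224902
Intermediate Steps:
S = 7507 (S = 5 - 1*(-7502) = 5 + 7502 = 7507)
(S - 180489) - 51920 = (7507 - 180489) - 51920 = -172982 - 51920 = -224902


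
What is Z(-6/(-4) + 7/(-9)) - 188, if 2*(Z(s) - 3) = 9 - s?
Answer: -6511/36 ≈ -180.86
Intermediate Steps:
Z(s) = 15/2 - s/2 (Z(s) = 3 + (9 - s)/2 = 3 + (9/2 - s/2) = 15/2 - s/2)
Z(-6/(-4) + 7/(-9)) - 188 = (15/2 - (-6/(-4) + 7/(-9))/2) - 188 = (15/2 - (-6*(-1/4) + 7*(-1/9))/2) - 188 = (15/2 - (3/2 - 7/9)/2) - 188 = (15/2 - 1/2*13/18) - 188 = (15/2 - 13/36) - 188 = 257/36 - 188 = -6511/36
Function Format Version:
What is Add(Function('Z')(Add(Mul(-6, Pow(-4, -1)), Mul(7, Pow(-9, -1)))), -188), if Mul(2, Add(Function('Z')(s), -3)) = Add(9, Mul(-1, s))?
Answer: Rational(-6511, 36) ≈ -180.86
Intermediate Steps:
Function('Z')(s) = Add(Rational(15, 2), Mul(Rational(-1, 2), s)) (Function('Z')(s) = Add(3, Mul(Rational(1, 2), Add(9, Mul(-1, s)))) = Add(3, Add(Rational(9, 2), Mul(Rational(-1, 2), s))) = Add(Rational(15, 2), Mul(Rational(-1, 2), s)))
Add(Function('Z')(Add(Mul(-6, Pow(-4, -1)), Mul(7, Pow(-9, -1)))), -188) = Add(Add(Rational(15, 2), Mul(Rational(-1, 2), Add(Mul(-6, Pow(-4, -1)), Mul(7, Pow(-9, -1))))), -188) = Add(Add(Rational(15, 2), Mul(Rational(-1, 2), Add(Mul(-6, Rational(-1, 4)), Mul(7, Rational(-1, 9))))), -188) = Add(Add(Rational(15, 2), Mul(Rational(-1, 2), Add(Rational(3, 2), Rational(-7, 9)))), -188) = Add(Add(Rational(15, 2), Mul(Rational(-1, 2), Rational(13, 18))), -188) = Add(Add(Rational(15, 2), Rational(-13, 36)), -188) = Add(Rational(257, 36), -188) = Rational(-6511, 36)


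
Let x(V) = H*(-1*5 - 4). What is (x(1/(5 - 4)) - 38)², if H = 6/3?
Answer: 3136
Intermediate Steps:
H = 2 (H = 6*(⅓) = 2)
x(V) = -18 (x(V) = 2*(-1*5 - 4) = 2*(-5 - 4) = 2*(-9) = -18)
(x(1/(5 - 4)) - 38)² = (-18 - 38)² = (-56)² = 3136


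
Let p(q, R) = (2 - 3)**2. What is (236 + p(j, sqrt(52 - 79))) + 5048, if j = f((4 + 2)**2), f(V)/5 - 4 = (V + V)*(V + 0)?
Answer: 5285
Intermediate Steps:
f(V) = 20 + 10*V**2 (f(V) = 20 + 5*((V + V)*(V + 0)) = 20 + 5*((2*V)*V) = 20 + 5*(2*V**2) = 20 + 10*V**2)
j = 12980 (j = 20 + 10*((4 + 2)**2)**2 = 20 + 10*(6**2)**2 = 20 + 10*36**2 = 20 + 10*1296 = 20 + 12960 = 12980)
p(q, R) = 1 (p(q, R) = (-1)**2 = 1)
(236 + p(j, sqrt(52 - 79))) + 5048 = (236 + 1) + 5048 = 237 + 5048 = 5285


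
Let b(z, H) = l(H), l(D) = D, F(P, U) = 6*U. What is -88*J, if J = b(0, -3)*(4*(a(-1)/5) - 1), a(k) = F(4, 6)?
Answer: 36696/5 ≈ 7339.2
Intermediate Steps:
a(k) = 36 (a(k) = 6*6 = 36)
b(z, H) = H
J = -417/5 (J = -3*(4*(36/5) - 1) = -3*(144/5 - 1) = -3*139/5 = -417/5 ≈ -83.400)
-88*J = -88*(-417/5) = 36696/5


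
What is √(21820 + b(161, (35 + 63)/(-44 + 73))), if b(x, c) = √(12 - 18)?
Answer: √(21820 + I*√6) ≈ 147.72 + 0.0083*I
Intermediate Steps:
b(x, c) = I*√6 (b(x, c) = √(-6) = I*√6)
√(21820 + b(161, (35 + 63)/(-44 + 73))) = √(21820 + I*√6)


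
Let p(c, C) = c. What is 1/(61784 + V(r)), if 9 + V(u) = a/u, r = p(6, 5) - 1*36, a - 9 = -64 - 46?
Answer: 30/1853351 ≈ 1.6187e-5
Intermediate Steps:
a = -101 (a = 9 + (-64 - 46) = 9 - 110 = -101)
r = -30 (r = 6 - 1*36 = 6 - 36 = -30)
V(u) = -9 - 101/u
1/(61784 + V(r)) = 1/(61784 + (-9 - 101/(-30))) = 1/(61784 + (-9 - 101*(-1/30))) = 1/(61784 + (-9 + 101/30)) = 1/(61784 - 169/30) = 1/(1853351/30) = 30/1853351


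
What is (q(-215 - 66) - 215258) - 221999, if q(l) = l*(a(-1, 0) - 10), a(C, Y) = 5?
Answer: -435852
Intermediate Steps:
q(l) = -5*l (q(l) = l*(5 - 10) = l*(-5) = -5*l)
(q(-215 - 66) - 215258) - 221999 = (-5*(-215 - 66) - 215258) - 221999 = (-5*(-281) - 215258) - 221999 = (1405 - 215258) - 221999 = -213853 - 221999 = -435852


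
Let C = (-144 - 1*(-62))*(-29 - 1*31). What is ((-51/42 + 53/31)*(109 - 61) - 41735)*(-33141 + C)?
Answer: 255437725035/217 ≈ 1.1771e+9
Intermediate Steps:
C = 4920 (C = (-144 + 62)*(-29 - 31) = -82*(-60) = 4920)
((-51/42 + 53/31)*(109 - 61) - 41735)*(-33141 + C) = ((-51/42 + 53/31)*(109 - 61) - 41735)*(-33141 + 4920) = ((-51*1/42 + 53*(1/31))*48 - 41735)*(-28221) = ((-17/14 + 53/31)*48 - 41735)*(-28221) = ((215/434)*48 - 41735)*(-28221) = (5160/217 - 41735)*(-28221) = -9051335/217*(-28221) = 255437725035/217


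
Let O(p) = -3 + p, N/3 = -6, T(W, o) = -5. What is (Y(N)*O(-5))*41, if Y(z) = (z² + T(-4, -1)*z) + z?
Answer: -129888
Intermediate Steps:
N = -18 (N = 3*(-6) = -18)
Y(z) = z² - 4*z (Y(z) = (z² - 5*z) + z = z² - 4*z)
(Y(N)*O(-5))*41 = ((-18*(-4 - 18))*(-3 - 5))*41 = (-18*(-22)*(-8))*41 = (396*(-8))*41 = -3168*41 = -129888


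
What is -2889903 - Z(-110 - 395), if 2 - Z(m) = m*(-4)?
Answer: -2887885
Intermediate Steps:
Z(m) = 2 + 4*m (Z(m) = 2 - m*(-4) = 2 - (-4)*m = 2 + 4*m)
-2889903 - Z(-110 - 395) = -2889903 - (2 + 4*(-110 - 395)) = -2889903 - (2 + 4*(-505)) = -2889903 - (2 - 2020) = -2889903 - 1*(-2018) = -2889903 + 2018 = -2887885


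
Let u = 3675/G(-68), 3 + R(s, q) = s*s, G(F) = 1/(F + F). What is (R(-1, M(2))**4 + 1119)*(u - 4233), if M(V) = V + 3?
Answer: -572077455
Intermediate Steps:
G(F) = 1/(2*F)
M(V) = 3 + V
R(s, q) = -3 + s**2 (R(s, q) = -3 + s*s = -3 + s**2)
u = -499800 (u = 3675/(((1/2)/(-68))) = 3675/(((1/2)*(-1/68))) = 3675/(-1/136) = 3675*(-136) = -499800)
(R(-1, M(2))**4 + 1119)*(u - 4233) = ((-3 + (-1)**2)**4 + 1119)*(-499800 - 4233) = ((-3 + 1)**4 + 1119)*(-504033) = ((-2)**4 + 1119)*(-504033) = (16 + 1119)*(-504033) = 1135*(-504033) = -572077455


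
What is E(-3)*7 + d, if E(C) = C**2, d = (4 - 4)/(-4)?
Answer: 63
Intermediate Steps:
d = 0 (d = 0*(-1/4) = 0)
E(-3)*7 + d = (-3)**2*7 + 0 = 9*7 + 0 = 63 + 0 = 63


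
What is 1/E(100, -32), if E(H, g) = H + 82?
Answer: 1/182 ≈ 0.0054945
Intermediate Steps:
E(H, g) = 82 + H
1/E(100, -32) = 1/(82 + 100) = 1/182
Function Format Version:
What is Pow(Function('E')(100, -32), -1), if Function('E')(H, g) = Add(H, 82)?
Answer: Rational(1, 182) ≈ 0.0054945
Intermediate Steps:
Function('E')(H, g) = Add(82, H)
Pow(Function('E')(100, -32), -1) = Pow(Add(82, 100), -1) = Pow(182, -1) = Rational(1, 182)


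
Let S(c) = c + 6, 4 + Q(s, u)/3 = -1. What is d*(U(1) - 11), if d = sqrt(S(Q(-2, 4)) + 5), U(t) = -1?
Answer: -24*I ≈ -24.0*I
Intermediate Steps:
Q(s, u) = -15 (Q(s, u) = -12 + 3*(-1) = -12 - 3 = -15)
S(c) = 6 + c
d = 2*I (d = sqrt((6 - 15) + 5) = sqrt(-9 + 5) = sqrt(-4) = 2*I ≈ 2.0*I)
d*(U(1) - 11) = (2*I)*(-1 - 11) = (2*I)*(-12) = -24*I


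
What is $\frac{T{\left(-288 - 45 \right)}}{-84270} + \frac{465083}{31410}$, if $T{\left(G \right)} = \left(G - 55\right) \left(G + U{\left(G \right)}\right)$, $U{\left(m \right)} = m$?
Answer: $\frac{1035864971}{88230690} \approx 11.74$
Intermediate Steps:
$T{\left(G \right)} = 2 G \left(-55 + G\right)$ ($T{\left(G \right)} = \left(G - 55\right) \left(G + G\right) = \left(-55 + G\right) 2 G = 2 G \left(-55 + G\right)$)
$\frac{T{\left(-288 - 45 \right)}}{-84270} + \frac{465083}{31410} = \frac{2 \left(-288 - 45\right) \left(-55 - 333\right)}{-84270} + \frac{465083}{31410} = 2 \left(-333\right) \left(-55 - 333\right) \left(- \frac{1}{84270}\right) + 465083 \cdot \frac{1}{31410} = 2 \left(-333\right) \left(-388\right) \left(- \frac{1}{84270}\right) + \frac{465083}{31410} = 258408 \left(- \frac{1}{84270}\right) + \frac{465083}{31410} = - \frac{43068}{14045} + \frac{465083}{31410} = \frac{1035864971}{88230690}$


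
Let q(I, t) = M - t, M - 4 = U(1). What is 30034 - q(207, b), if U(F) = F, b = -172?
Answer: 29857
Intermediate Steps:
M = 5 (M = 4 + 1 = 5)
q(I, t) = 5 - t
30034 - q(207, b) = 30034 - (5 - 1*(-172)) = 30034 - (5 + 172) = 30034 - 1*177 = 30034 - 177 = 29857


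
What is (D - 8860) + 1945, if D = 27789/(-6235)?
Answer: -43142814/6235 ≈ -6919.5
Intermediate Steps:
D = -27789/6235 (D = 27789*(-1/6235) = -27789/6235 ≈ -4.4569)
(D - 8860) + 1945 = (-27789/6235 - 8860) + 1945 = -55269889/6235 + 1945 = -43142814/6235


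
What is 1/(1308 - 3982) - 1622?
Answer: -4337229/2674 ≈ -1622.0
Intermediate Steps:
1/(1308 - 3982) - 1622 = 1/(-2674) - 1622 = -1/2674 - 1622 = -4337229/2674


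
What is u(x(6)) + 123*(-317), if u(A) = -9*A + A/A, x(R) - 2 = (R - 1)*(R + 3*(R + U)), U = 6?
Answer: -40898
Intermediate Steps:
x(R) = 2 + (-1 + R)*(18 + 4*R) (x(R) = 2 + (R - 1)*(R + 3*(R + 6)) = 2 + (-1 + R)*(R + 3*(6 + R)) = 2 + (-1 + R)*(R + (18 + 3*R)) = 2 + (-1 + R)*(18 + 4*R))
u(A) = 1 - 9*A (u(A) = -9*A + 1 = 1 - 9*A)
u(x(6)) + 123*(-317) = (1 - 9*(-16 + 4*6**2 + 14*6)) + 123*(-317) = (1 - 9*(-16 + 4*36 + 84)) - 38991 = (1 - 9*(-16 + 144 + 84)) - 38991 = (1 - 9*212) - 38991 = (1 - 1908) - 38991 = -1907 - 38991 = -40898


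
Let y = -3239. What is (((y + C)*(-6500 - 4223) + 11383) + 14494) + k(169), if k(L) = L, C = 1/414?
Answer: 14389736279/414 ≈ 3.4758e+7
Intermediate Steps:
C = 1/414 ≈ 0.0024155
(((y + C)*(-6500 - 4223) + 11383) + 14494) + k(169) = (((-3239 + 1/414)*(-6500 - 4223) + 11383) + 14494) + 169 = ((-1340945/414*(-10723) + 11383) + 14494) + 169 = ((14378953235/414 + 11383) + 14494) + 169 = (14383665797/414 + 14494) + 169 = 14389666313/414 + 169 = 14389736279/414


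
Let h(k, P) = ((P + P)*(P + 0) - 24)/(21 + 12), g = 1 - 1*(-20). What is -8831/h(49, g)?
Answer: -8831/26 ≈ -339.65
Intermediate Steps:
g = 21 (g = 1 + 20 = 21)
h(k, P) = -8/11 + 2*P²/33 (h(k, P) = ((2*P)*P - 24)/33 = (2*P² - 24)*(1/33) = (-24 + 2*P²)*(1/33) = -8/11 + 2*P²/33)
-8831/h(49, g) = -8831/(-8/11 + (2/33)*21²) = -8831/(-8/11 + (2/33)*441) = -8831/(-8/11 + 294/11) = -8831/26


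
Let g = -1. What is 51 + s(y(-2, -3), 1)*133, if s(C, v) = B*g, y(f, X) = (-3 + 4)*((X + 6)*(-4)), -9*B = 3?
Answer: 286/3 ≈ 95.333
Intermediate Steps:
B = -⅓ (B = -⅑*3 = -⅓ ≈ -0.33333)
y(f, X) = -24 - 4*X (y(f, X) = 1*((6 + X)*(-4)) = 1*(-24 - 4*X) = -24 - 4*X)
s(C, v) = ⅓ (s(C, v) = -⅓*(-1) = ⅓)
51 + s(y(-2, -3), 1)*133 = 51 + (⅓)*133 = 51 + 133/3 = 286/3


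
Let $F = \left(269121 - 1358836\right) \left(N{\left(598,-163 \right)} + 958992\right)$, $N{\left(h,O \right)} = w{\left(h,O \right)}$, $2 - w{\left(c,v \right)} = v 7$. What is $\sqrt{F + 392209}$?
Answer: $2 i \sqrt{261568279829} \approx 1.0229 \cdot 10^{6} i$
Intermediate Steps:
$w{\left(c,v \right)} = 2 - 7 v$ ($w{\left(c,v \right)} = 2 - v 7 = 2 - 7 v$)
$N{\left(h,O \right)} = 2 - 7 O$
$F = -1046273511525$ ($F = \left(269121 - 1358836\right) \left(\left(2 - -1141\right) + 958992\right) = - 1089715 \left(\left(2 + 1141\right) + 958992\right) = - 1089715 \left(1143 + 958992\right) = \left(-1089715\right) 960135 = -1046273511525$)
$\sqrt{F + 392209} = \sqrt{-1046273511525 + 392209} = \sqrt{-1046273119316} = 2 i \sqrt{261568279829}$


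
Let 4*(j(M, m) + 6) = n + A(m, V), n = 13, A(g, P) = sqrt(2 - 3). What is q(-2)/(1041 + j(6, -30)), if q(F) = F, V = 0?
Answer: -16612/8623705 + 4*I/8623705 ≈ -0.0019263 + 4.6384e-7*I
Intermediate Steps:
A(g, P) = I (A(g, P) = sqrt(-1) = I)
j(M, m) = -11/4 + I/4 (j(M, m) = -6 + (13 + I)/4 = -6 + (13/4 + I/4) = -11/4 + I/4)
q(-2)/(1041 + j(6, -30)) = -2/(1041 + (-11/4 + I/4)) = -2*8*(4153/4 - I/4)/8623705 = -16*(4153/4 - I/4)/8623705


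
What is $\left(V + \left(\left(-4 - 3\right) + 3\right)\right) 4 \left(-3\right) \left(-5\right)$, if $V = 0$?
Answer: $-240$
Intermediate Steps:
$\left(V + \left(\left(-4 - 3\right) + 3\right)\right) 4 \left(-3\right) \left(-5\right) = \left(0 + \left(\left(-4 - 3\right) + 3\right)\right) 4 \left(-3\right) \left(-5\right) = \left(0 + \left(-7 + 3\right)\right) 4 \left(-3\right) \left(-5\right) = \left(0 - 4\right) 4 \left(-3\right) \left(-5\right) = \left(-4\right) 4 \left(-3\right) \left(-5\right) = \left(-16\right) \left(-3\right) \left(-5\right) = 48 \left(-5\right) = -240$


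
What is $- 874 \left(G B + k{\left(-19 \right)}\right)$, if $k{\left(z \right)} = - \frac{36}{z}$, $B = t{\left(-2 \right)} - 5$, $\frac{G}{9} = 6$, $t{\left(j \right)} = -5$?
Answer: $470304$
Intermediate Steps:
$G = 54$ ($G = 9 \cdot 6 = 54$)
$B = -10$ ($B = -5 - 5 = -10$)
$- 874 \left(G B + k{\left(-19 \right)}\right) = - 874 \left(54 \left(-10\right) - \frac{36}{-19}\right) = - 874 \left(-540 - - \frac{36}{19}\right) = - 874 \left(-540 + \frac{36}{19}\right) = \left(-874\right) \left(- \frac{10224}{19}\right) = 470304$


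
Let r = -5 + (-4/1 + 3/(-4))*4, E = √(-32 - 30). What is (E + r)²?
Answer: (24 - I*√62)² ≈ 514.0 - 377.95*I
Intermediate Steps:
E = I*√62 (E = √(-62) = I*√62 ≈ 7.874*I)
r = -24 (r = -5 + (-4*1 + 3*(-¼))*4 = -5 + (-4 - ¾)*4 = -5 - 19/4*4 = -5 - 19 = -24)
(E + r)² = (I*√62 - 24)² = (-24 + I*√62)²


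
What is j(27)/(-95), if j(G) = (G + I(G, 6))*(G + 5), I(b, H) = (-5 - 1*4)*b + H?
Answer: 1344/19 ≈ 70.737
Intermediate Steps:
I(b, H) = H - 9*b (I(b, H) = (-5 - 4)*b + H = -9*b + H = H - 9*b)
j(G) = (5 + G)*(6 - 8*G) (j(G) = (G + (6 - 9*G))*(G + 5) = (6 - 8*G)*(5 + G) = (5 + G)*(6 - 8*G))
j(27)/(-95) = (30 - 34*27 - 8*27**2)/(-95) = (30 - 918 - 8*729)*(-1/95) = (30 - 918 - 5832)*(-1/95) = -6720*(-1/95) = 1344/19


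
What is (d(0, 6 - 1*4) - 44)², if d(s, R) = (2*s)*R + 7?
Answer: 1369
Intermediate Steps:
d(s, R) = 7 + 2*R*s (d(s, R) = 2*R*s + 7 = 7 + 2*R*s)
(d(0, 6 - 1*4) - 44)² = ((7 + 2*(6 - 1*4)*0) - 44)² = ((7 + 2*(6 - 4)*0) - 44)² = ((7 + 2*2*0) - 44)² = ((7 + 0) - 44)² = (7 - 44)² = (-37)² = 1369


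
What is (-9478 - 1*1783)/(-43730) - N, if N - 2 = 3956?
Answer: -173072079/43730 ≈ -3957.7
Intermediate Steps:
N = 3958 (N = 2 + 3956 = 3958)
(-9478 - 1*1783)/(-43730) - N = (-9478 - 1*1783)/(-43730) - 1*3958 = (-9478 - 1783)*(-1/43730) - 3958 = -11261*(-1/43730) - 3958 = 11261/43730 - 3958 = -173072079/43730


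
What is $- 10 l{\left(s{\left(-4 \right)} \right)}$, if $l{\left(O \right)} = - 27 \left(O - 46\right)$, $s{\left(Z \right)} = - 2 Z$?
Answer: $-10260$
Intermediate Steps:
$l{\left(O \right)} = 1242 - 27 O$ ($l{\left(O \right)} = - 27 \left(-46 + O\right) = 1242 - 27 O$)
$- 10 l{\left(s{\left(-4 \right)} \right)} = - 10 \left(1242 - 27 \left(\left(-2\right) \left(-4\right)\right)\right) = - 10 \left(1242 - 216\right) = \left(-10\right) 1026 = -10260$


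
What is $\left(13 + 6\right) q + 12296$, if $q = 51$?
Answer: $13265$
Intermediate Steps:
$\left(13 + 6\right) q + 12296 = \left(13 + 6\right) 51 + 12296 = 19 \cdot 51 + 12296 = 969 + 12296 = 13265$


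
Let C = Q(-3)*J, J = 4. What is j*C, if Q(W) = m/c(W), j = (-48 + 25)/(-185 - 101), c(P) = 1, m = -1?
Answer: -46/143 ≈ -0.32168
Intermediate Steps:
j = 23/286 (j = -23/(-286) = -23*(-1/286) = 23/286 ≈ 0.080420)
Q(W) = -1 (Q(W) = -1/1 = -1*1 = -1)
C = -4 (C = -1*4 = -4)
j*C = (23/286)*(-4) = -46/143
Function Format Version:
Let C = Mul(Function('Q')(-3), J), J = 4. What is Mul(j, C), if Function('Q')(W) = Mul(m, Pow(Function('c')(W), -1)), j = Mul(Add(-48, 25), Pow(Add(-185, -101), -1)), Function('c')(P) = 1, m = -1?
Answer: Rational(-46, 143) ≈ -0.32168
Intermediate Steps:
j = Rational(23, 286) (j = Mul(-23, Pow(-286, -1)) = Mul(-23, Rational(-1, 286)) = Rational(23, 286) ≈ 0.080420)
Function('Q')(W) = -1 (Function('Q')(W) = Mul(-1, Pow(1, -1)) = Mul(-1, 1) = -1)
C = -4 (C = Mul(-1, 4) = -4)
Mul(j, C) = Mul(Rational(23, 286), -4) = Rational(-46, 143)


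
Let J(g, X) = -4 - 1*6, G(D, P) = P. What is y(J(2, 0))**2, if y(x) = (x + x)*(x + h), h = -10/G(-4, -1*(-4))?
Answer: 62500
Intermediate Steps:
J(g, X) = -10 (J(g, X) = -4 - 6 = -10)
h = -5/2 (h = -10/((-1*(-4))) = -10/4 = -10*1/4 = -5/2 ≈ -2.5000)
y(x) = 2*x*(-5/2 + x) (y(x) = (x + x)*(x - 5/2) = (2*x)*(-5/2 + x) = 2*x*(-5/2 + x))
y(J(2, 0))**2 = (-10*(-5 + 2*(-10)))**2 = (-10*(-5 - 20))**2 = (-10*(-25))**2 = 250**2 = 62500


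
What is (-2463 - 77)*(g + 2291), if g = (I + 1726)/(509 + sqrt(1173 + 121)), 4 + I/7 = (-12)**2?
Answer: -501199040780/85929 + 2291080*sqrt(1294)/85929 ≈ -5.8318e+6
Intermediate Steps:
I = 980 (I = -28 + 7*(-12)**2 = -28 + 7*144 = -28 + 1008 = 980)
g = 2706/(509 + sqrt(1294)) (g = (980 + 1726)/(509 + sqrt(1173 + 121)) = 2706/(509 + sqrt(1294)) ≈ 4.9654)
(-2463 - 77)*(g + 2291) = (-2463 - 77)*((459118/85929 - 902*sqrt(1294)/85929) + 2291) = -2540*(197322457/85929 - 902*sqrt(1294)/85929) = -501199040780/85929 + 2291080*sqrt(1294)/85929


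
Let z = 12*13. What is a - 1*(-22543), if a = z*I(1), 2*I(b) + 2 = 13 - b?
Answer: 23323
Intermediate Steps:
z = 156
I(b) = 11/2 - b/2 (I(b) = -1 + (13 - b)/2 = -1 + (13/2 - b/2) = 11/2 - b/2)
a = 780 (a = 156*(11/2 - ½*1) = 156*(11/2 - ½) = 156*5 = 780)
a - 1*(-22543) = 780 - 1*(-22543) = 780 + 22543 = 23323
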